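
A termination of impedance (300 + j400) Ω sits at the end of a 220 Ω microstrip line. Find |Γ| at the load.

Γ = (Z_L − Z_0)/(Z_L + Z_0) = (80 + j400)/(520 + j400)
|Γ| = 408/656

|Γ| ≈ 0.622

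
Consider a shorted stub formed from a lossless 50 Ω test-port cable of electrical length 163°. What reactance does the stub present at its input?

X_in ≈ -15.3 Ω (capacitive)

tan(βl) = -0.306
For a shorted stub, Z_in = jZ_0·tan(βl)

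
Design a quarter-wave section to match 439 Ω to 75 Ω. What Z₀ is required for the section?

Z_qwt = √(Z_0·R_L) = √(75 × 439) = √32920

Z_qwt ≈ 181 Ω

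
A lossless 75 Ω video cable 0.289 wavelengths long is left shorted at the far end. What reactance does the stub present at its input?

βl = 2π × 0.289 = 104°
tan(βl) = -4
For a shorted stub, Z_in = jZ_0·tan(βl)

X_in ≈ -300 Ω (capacitive)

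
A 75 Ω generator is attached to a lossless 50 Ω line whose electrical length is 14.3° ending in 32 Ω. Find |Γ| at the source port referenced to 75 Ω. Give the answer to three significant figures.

tan(βl) = 0.255
Z_in = Z_0·(Z_L + jZ_0·tanβl)/(Z_0 + jZ_L·tanβl) = 33.2 + j7.33 Ω
Γ_s = (Z_in − Z_s)/(Z_in + Z_s) = (-41.8 + j7.33)/(108 + j7.33), |Γ_s| = 0.391

|Γ| ≈ 0.391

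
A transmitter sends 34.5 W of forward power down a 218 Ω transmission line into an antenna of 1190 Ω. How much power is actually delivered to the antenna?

Γ = (1190 − 218)/(1190 + 218) = 0.69
|Γ|² = 0.477
P_refl = |Γ|²·P_inc = 16.4 W, P_del = (1 − |Γ|²)·P_inc = 18.1 W

P_delivered ≈ 18.1 W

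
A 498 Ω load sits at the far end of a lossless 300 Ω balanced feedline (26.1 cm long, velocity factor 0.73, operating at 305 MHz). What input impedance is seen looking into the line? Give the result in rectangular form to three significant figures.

Z_in ≈ 248 + j130 Ω

λ = v/f = 0.73·c / 305 MHz = 0.718 m
βl = 2π·l/λ = 2π × 0.363 = 131°
tan(βl) = tan(131°) = -1.16
Z_in = Z_0·(Z_L + jZ_0·tanβl)/(Z_0 + jZ_L·tanβl)
     = 300·(498 − j347)/(300 − j576)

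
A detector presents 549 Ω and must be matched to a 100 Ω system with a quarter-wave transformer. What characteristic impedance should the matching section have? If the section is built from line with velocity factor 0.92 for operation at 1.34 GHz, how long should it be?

Z_qwt ≈ 234 Ω; length ≈ 5.15 cm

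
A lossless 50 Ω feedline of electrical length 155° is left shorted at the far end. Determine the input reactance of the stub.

tan(βl) = -0.466
For a shorted stub, Z_in = jZ_0·tan(βl)

X_in ≈ -23.3 Ω (capacitive)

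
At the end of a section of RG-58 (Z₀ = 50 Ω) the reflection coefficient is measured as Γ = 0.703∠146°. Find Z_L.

Z_L = Z_0·(1 + Γ)/(1 − Γ) = 50·(0.417 + j0.393)/(1.58 − j0.393)

Z_L ≈ 9.51 + j14.8 Ω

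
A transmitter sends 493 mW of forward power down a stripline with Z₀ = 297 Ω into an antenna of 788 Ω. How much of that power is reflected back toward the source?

P_reflected ≈ 101 mW

Γ = (788 − 297)/(788 + 297) = 0.453
|Γ|² = 0.205
P_refl = |Γ|²·P_inc = 101 mW, P_del = (1 − |Γ|²)·P_inc = 392 mW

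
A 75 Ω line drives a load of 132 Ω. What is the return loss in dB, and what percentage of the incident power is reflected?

Γ = (132 − 75)/(132 + 75) = 0.275
RL = −20·log₁₀(0.275) = 11.2 dB
P_refl/P_inc = |Γ|² = 0.0758

RL ≈ 11.2 dB; 7.58% of incident power reflected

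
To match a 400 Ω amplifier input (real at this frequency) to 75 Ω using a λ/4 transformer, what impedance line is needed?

Z_qwt ≈ 173 Ω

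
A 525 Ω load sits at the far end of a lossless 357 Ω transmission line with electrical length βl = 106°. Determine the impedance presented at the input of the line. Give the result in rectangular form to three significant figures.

Z_in ≈ 253 + j53 Ω

tan(βl) = tan(106°) = -3.49
Z_in = Z_0·(Z_L + jZ_0·tanβl)/(Z_0 + jZ_L·tanβl)
     = 357·(525 − j1250)/(357 − j1830)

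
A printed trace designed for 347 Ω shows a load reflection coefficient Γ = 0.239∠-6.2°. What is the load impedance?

Z_L ≈ 562 − j30.8 Ω

Z_L = Z_0·(1 + Γ)/(1 − Γ) = 347·(1.24 − j0.0258)/(0.762 + j0.0258)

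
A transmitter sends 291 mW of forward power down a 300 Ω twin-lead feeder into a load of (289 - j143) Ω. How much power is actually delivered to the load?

|Γ| = |(-11 − j143)/(589 − j143)| = 0.237
|Γ|² = 0.056
P_refl = |Γ|²·P_inc = 16.3 mW, P_del = (1 − |Γ|²)·P_inc = 275 mW

P_delivered ≈ 275 mW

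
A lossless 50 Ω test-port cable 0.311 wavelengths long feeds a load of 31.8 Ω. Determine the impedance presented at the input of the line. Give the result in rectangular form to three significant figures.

Z_in ≈ 65.2 − j21.2 Ω

βl = 2π × 0.311 = 112°
tan(βl) = tan(112°) = -2.48
Z_in = Z_0·(Z_L + jZ_0·tanβl)/(Z_0 + jZ_L·tanβl)
     = 50·(31.8 − j124)/(50 − j78.9)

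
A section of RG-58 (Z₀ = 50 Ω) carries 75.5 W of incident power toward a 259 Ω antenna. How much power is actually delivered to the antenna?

P_delivered ≈ 41 W

Γ = (259 − 50)/(259 + 50) = 0.676
|Γ|² = 0.457
P_refl = |Γ|²·P_inc = 34.5 W, P_del = (1 − |Γ|²)·P_inc = 41 W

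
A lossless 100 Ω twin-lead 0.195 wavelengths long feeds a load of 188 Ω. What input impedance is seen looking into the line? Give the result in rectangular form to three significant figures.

Z_in ≈ 58 − j24.9 Ω

βl = 2π × 0.195 = 70.2°
tan(βl) = tan(70.2°) = 2.78
Z_in = Z_0·(Z_L + jZ_0·tanβl)/(Z_0 + jZ_L·tanβl)
     = 100·(188 + j278)/(100 + j522)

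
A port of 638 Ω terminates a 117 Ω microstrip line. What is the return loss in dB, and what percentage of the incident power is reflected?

Γ = (638 − 117)/(638 + 117) = 0.69
RL = −20·log₁₀(0.69) = 3.22 dB
P_refl/P_inc = |Γ|² = 0.476

RL ≈ 3.22 dB; 47.6% of incident power reflected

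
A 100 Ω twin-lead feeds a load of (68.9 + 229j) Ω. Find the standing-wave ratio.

Γ = (Z_L − Z_0)/(Z_L + Z_0) = (-31.1 + j229)/(168.9 + j229)
|Γ| = 231/285 = 0.812
VSWR = (1 + |Γ|)/(1 − |Γ|) = 1.81/0.188

VSWR ≈ 9.65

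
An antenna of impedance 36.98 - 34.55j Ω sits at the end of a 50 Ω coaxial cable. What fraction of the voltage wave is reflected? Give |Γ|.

Γ = (Z_L − Z_0)/(Z_L + Z_0) = (-13.02 − j34.55)/(86.98 − j34.55)
|Γ| = 36.9/93.6

|Γ| ≈ 0.395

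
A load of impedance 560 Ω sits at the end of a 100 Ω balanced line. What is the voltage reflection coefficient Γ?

Γ = (Z_L − Z_0)/(Z_L + Z_0) = (560 − 100)/(560 + 100) = 460/660

Γ = 0.697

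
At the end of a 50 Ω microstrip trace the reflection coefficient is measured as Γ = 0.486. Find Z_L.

Z_L = Z_0·(1 + Γ)/(1 − Γ) = 50·(1.49)/(0.514)

Z_L ≈ 145 Ω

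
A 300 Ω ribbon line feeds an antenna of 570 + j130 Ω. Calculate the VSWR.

VSWR ≈ 2.03

Γ = (Z_L − Z_0)/(Z_L + Z_0) = (270 + j130)/(870 + j130)
|Γ| = 300/880 = 0.341
VSWR = (1 + |Γ|)/(1 − |Γ|) = 1.34/0.659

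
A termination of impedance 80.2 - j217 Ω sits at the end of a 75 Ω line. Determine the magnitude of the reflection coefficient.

Γ = (Z_L − Z_0)/(Z_L + Z_0) = (5.2 − j217)/(155.2 − j217)
|Γ| = 217/267

|Γ| ≈ 0.814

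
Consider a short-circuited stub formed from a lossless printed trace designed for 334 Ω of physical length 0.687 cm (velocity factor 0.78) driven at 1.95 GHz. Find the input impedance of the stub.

λ = v/f = 0.78·c / 1.95 GHz = 0.12 m
βl = 2π·l/λ = 2π × 0.0573 = 20.6°
tan(βl) = 0.376
For a short-circuited stub, Z_in = jZ_0·tan(βl)

Z_in ≈ +j126 Ω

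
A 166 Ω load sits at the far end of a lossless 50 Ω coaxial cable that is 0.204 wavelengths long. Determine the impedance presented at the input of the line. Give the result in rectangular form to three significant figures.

βl = 2π × 0.204 = 73.4°
tan(βl) = tan(73.4°) = 3.36
Z_in = Z_0·(Z_L + jZ_0·tanβl)/(Z_0 + jZ_L·tanβl)
     = 50·(166 + j168)/(50 + j558)

Z_in ≈ 16.3 − j13.4 Ω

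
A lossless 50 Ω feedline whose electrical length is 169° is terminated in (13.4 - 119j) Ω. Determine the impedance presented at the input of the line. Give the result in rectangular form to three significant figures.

tan(βl) = tan(169°) = -0.194
Z_in = Z_0·(Z_L + jZ_0·tanβl)/(Z_0 + jZ_L·tanβl)
     = 50·(13.4 − j129)/(26.9 − j2.6)

Z_in ≈ 47.7 − j235 Ω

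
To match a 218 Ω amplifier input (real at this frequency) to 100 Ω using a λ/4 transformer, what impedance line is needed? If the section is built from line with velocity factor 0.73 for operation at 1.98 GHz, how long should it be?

Z_qwt = √(Z_0·R_L) = √(100 × 218) = √21800
λ = 0.73·c/f = 0.111 m, so l = λ/4 = 0.0277 m

Z_qwt ≈ 148 Ω; length ≈ 2.77 cm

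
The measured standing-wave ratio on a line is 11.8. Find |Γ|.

|Γ| ≈ 0.844

|Γ| = (S − 1)/(S + 1) = (11.8 − 1)/(11.8 + 1) = 10.8/12.8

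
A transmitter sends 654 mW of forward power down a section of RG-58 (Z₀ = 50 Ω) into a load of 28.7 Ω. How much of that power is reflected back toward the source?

P_reflected ≈ 47.9 mW

Γ = (28.7 − 50)/(28.7 + 50) = -0.271
|Γ|² = 0.0733
P_refl = |Γ|²·P_inc = 47.9 mW, P_del = (1 − |Γ|²)·P_inc = 606 mW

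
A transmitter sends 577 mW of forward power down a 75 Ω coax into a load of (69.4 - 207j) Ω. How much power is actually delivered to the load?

P_delivered ≈ 189 mW

|Γ| = |(-5.6 − j207)/(144.4 − j207)| = 0.82
|Γ|² = 0.673
P_refl = |Γ|²·P_inc = 388 mW, P_del = (1 − |Γ|²)·P_inc = 189 mW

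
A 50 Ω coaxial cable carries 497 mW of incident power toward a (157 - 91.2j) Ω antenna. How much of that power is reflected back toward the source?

|Γ| = |(107 − j91.2)/(207 − j91.2)| = 0.622
|Γ|² = 0.386
P_refl = |Γ|²·P_inc = 192 mW, P_del = (1 − |Γ|²)·P_inc = 305 mW

P_reflected ≈ 192 mW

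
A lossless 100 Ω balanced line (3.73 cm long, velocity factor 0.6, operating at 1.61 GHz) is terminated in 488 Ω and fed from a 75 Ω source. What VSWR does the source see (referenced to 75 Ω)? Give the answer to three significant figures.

VSWR ≈ 4.39

λ = v/f = 0.6·c / 1.61 GHz = 0.112 m
βl = 2π·l/λ = 2π × 0.334 = 120°
tan(βl) = -1.72
Z_in = Z_0·(Z_L + jZ_0·tanβl)/(Z_0 + jZ_L·tanβl) = 27 + j54.8 Ω
Γ_s = (Z_in − Z_s)/(Z_in + Z_s) = (-48 + j54.8)/(102 + j54.8), |Γ_s| = 0.629
VSWR = (1 + |Γ_s|)/(1 − |Γ_s|)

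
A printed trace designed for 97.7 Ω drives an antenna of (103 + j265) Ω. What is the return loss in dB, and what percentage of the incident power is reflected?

Γ = (5.3 + j265)/(200.7 + j265), |Γ| = 0.797
RL = −20·log₁₀(0.797) = 1.97 dB
P_refl/P_inc = |Γ|² = 0.636

RL ≈ 1.97 dB; 63.6% of incident power reflected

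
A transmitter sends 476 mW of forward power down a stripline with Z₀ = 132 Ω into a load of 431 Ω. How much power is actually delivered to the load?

Γ = (431 − 132)/(431 + 132) = 0.531
|Γ|² = 0.282
P_refl = |Γ|²·P_inc = 134 mW, P_del = (1 − |Γ|²)·P_inc = 342 mW

P_delivered ≈ 342 mW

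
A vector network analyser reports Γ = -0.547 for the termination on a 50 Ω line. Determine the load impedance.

Z_L = Z_0·(1 + Γ)/(1 − Γ) = 50·(0.453)/(1.55)

Z_L ≈ 14.6 Ω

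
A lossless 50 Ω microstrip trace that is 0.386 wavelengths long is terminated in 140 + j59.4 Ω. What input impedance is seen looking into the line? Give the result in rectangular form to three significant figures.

Z_in ≈ 24.4 + j37.1 Ω

βl = 2π × 0.386 = 139°
tan(βl) = tan(139°) = -0.871
Z_in = Z_0·(Z_L + jZ_0·tanβl)/(Z_0 + jZ_L·tanβl)
     = 50·(140 + j15.9)/(102 − j122)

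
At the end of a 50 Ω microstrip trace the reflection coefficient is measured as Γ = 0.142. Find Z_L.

Z_L ≈ 66.6 Ω

Z_L = Z_0·(1 + Γ)/(1 − Γ) = 50·(1.14)/(0.858)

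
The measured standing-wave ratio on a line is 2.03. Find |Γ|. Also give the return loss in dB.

|Γ| ≈ 0.34; return loss ≈ 9.37 dB

|Γ| = (S − 1)/(S + 1) = (2.03 − 1)/(2.03 + 1) = 1.03/3.03
RL = −20·log₁₀|Γ| = −20·log₁₀(0.34)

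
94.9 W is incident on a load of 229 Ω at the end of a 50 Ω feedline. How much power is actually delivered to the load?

Γ = (229 − 50)/(229 + 50) = 0.642
|Γ|² = 0.412
P_refl = |Γ|²·P_inc = 39.1 W, P_del = (1 − |Γ|²)·P_inc = 55.8 W

P_delivered ≈ 55.8 W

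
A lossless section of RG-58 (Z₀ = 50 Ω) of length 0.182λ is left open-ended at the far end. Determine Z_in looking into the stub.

βl = 2π × 0.182 = 65.5°
tan(βl) = 2.2
For an open-ended stub, Z_in = −jZ_0·cot(βl) = −jZ_0/tan(βl)

Z_in ≈ −j22.8 Ω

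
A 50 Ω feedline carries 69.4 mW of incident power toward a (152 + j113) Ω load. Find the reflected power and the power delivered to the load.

P_reflected ≈ 30 mW; P_delivered ≈ 39.4 mW

|Γ| = |(102 + j113)/(202 + j113)| = 0.658
|Γ|² = 0.433
P_refl = |Γ|²·P_inc = 30 mW, P_del = (1 − |Γ|²)·P_inc = 39.4 mW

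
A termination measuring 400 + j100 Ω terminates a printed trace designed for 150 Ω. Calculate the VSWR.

VSWR ≈ 2.86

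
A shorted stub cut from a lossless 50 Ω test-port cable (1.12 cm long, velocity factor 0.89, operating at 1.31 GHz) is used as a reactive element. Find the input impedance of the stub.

λ = v/f = 0.89·c / 1.31 GHz = 0.204 m
βl = 2π·l/λ = 2π × 0.055 = 19.8°
tan(βl) = 0.36
For a shorted stub, Z_in = jZ_0·tan(βl)

Z_in ≈ +j18 Ω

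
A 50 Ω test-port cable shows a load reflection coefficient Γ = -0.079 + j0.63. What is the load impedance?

Z_L ≈ 19.1 + j40.4 Ω

Z_L = Z_0·(1 + Γ)/(1 − Γ) = 50·(0.921 + j0.63)/(1.08 − j0.63)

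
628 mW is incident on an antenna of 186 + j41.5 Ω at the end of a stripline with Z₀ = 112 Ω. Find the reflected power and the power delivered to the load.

P_reflected ≈ 49.9 mW; P_delivered ≈ 578 mW

|Γ| = |(74 + j41.5)/(298 + j41.5)| = 0.282
|Γ|² = 0.0795
P_refl = |Γ|²·P_inc = 49.9 mW, P_del = (1 − |Γ|²)·P_inc = 578 mW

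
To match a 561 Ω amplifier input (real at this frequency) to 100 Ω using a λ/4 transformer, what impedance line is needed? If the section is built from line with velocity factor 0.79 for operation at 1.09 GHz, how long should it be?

Z_qwt = √(Z_0·R_L) = √(100 × 561) = √56100
λ = 0.79·c/f = 0.217 m, so l = λ/4 = 0.0544 m

Z_qwt ≈ 237 Ω; length ≈ 5.44 cm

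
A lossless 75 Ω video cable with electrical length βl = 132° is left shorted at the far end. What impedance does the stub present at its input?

tan(βl) = -1.11
For a shorted stub, Z_in = jZ_0·tan(βl)

Z_in ≈ −j83.3 Ω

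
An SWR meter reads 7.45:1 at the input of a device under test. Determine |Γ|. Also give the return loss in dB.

|Γ| ≈ 0.763; return loss ≈ 2.35 dB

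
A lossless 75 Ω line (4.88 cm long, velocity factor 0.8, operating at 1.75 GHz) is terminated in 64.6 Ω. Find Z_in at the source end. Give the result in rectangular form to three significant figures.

Z_in ≈ 76.9 − j11.2 Ω

λ = v/f = 0.8·c / 1.75 GHz = 0.137 m
βl = 2π·l/λ = 2π × 0.356 = 128°
tan(βl) = tan(128°) = -1.28
Z_in = Z_0·(Z_L + jZ_0·tanβl)/(Z_0 + jZ_L·tanβl)
     = 75·(64.6 − j95.7)/(75 − j82.4)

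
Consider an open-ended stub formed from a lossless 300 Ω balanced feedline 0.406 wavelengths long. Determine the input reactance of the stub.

X_in ≈ 447 Ω (inductive)

βl = 2π × 0.406 = 146°
tan(βl) = -0.67
For an open-ended stub, Z_in = −jZ_0·cot(βl) = −jZ_0/tan(βl)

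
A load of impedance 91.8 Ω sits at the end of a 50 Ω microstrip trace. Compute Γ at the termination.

Γ = 0.295

Γ = (Z_L − Z_0)/(Z_L + Z_0) = (91.8 − 50)/(91.8 + 50) = 41.8/141.8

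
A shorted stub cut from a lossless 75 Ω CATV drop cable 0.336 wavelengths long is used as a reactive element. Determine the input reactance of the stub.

X_in ≈ -125 Ω (capacitive)

βl = 2π × 0.336 = 121°
tan(βl) = -1.67
For a shorted stub, Z_in = jZ_0·tan(βl)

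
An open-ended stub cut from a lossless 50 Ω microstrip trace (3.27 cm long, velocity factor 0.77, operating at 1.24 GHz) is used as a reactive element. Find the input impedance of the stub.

λ = v/f = 0.77·c / 1.24 GHz = 0.186 m
βl = 2π·l/λ = 2π × 0.176 = 63.2°
tan(βl) = 1.98
For an open-ended stub, Z_in = −jZ_0·cot(βl) = −jZ_0/tan(βl)

Z_in ≈ −j25.3 Ω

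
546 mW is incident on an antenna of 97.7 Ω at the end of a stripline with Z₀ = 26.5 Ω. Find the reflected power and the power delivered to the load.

P_reflected ≈ 179 mW; P_delivered ≈ 367 mW

Γ = (97.7 − 26.5)/(97.7 + 26.5) = 0.573
|Γ|² = 0.329
P_refl = |Γ|²·P_inc = 179 mW, P_del = (1 − |Γ|²)·P_inc = 367 mW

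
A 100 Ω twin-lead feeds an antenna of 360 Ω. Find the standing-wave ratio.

VSWR ≈ 3.6

For a purely resistive load, VSWR = R_L/Z_0 or Z_0/R_L (whichever > 1) = 360/100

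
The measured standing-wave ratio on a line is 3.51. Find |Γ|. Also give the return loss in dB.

|Γ| ≈ 0.557; return loss ≈ 5.09 dB

|Γ| = (S − 1)/(S + 1) = (3.51 − 1)/(3.51 + 1) = 2.51/4.51
RL = −20·log₁₀|Γ| = −20·log₁₀(0.557)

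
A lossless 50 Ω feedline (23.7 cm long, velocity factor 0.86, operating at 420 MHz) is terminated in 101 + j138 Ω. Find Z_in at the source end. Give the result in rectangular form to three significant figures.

Z_in ≈ 12.1 + j33.9 Ω

λ = v/f = 0.86·c / 420 MHz = 0.614 m
βl = 2π·l/λ = 2π × 0.386 = 139°
tan(βl) = tan(139°) = -0.873
Z_in = Z_0·(Z_L + jZ_0·tanβl)/(Z_0 + jZ_L·tanβl)
     = 50·(101 + j94.4)/(170 − j88.1)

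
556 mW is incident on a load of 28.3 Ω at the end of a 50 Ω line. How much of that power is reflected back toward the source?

P_reflected ≈ 42.7 mW

Γ = (28.3 − 50)/(28.3 + 50) = -0.277
|Γ|² = 0.0768
P_refl = |Γ|²·P_inc = 42.7 mW, P_del = (1 − |Γ|²)·P_inc = 513 mW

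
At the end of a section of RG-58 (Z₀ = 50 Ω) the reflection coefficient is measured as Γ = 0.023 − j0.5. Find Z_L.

Z_L ≈ 31.1 − j41.5 Ω

Z_L = Z_0·(1 + Γ)/(1 − Γ) = 50·(1.02 − j0.5)/(0.977 + j0.5)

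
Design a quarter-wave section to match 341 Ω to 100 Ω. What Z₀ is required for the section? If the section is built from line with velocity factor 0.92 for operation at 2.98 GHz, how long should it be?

Z_qwt = √(Z_0·R_L) = √(100 × 341) = √34100
λ = 0.92·c/f = 0.0926 m, so l = λ/4 = 0.0232 m

Z_qwt ≈ 185 Ω; length ≈ 2.32 cm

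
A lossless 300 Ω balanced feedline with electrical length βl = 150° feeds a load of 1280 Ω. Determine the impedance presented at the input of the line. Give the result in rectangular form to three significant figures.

tan(βl) = tan(150°) = -0.577
Z_in = Z_0·(Z_L + jZ_0·tanβl)/(Z_0 + jZ_L·tanβl)
     = 300·(1280 − j173)/(300 − j739)

Z_in ≈ 241 + j422 Ω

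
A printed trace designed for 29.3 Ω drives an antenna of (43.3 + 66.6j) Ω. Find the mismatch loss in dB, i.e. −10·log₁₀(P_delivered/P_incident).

mismatch loss ≈ 2.82 dB

Γ = (14 + j66.6)/(72.6 + j66.6), |Γ| = 0.691
|Γ|² = 0.477, so P_del/P_inc = 1 − |Γ|² = 0.523
ML = −10·log₁₀(1 − |Γ|²)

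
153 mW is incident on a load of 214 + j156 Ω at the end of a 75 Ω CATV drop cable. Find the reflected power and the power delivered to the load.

|Γ| = |(139 + j156)/(289 + j156)| = 0.636
|Γ|² = 0.405
P_refl = |Γ|²·P_inc = 61.9 mW, P_del = (1 − |Γ|²)·P_inc = 91.1 mW

P_reflected ≈ 61.9 mW; P_delivered ≈ 91.1 mW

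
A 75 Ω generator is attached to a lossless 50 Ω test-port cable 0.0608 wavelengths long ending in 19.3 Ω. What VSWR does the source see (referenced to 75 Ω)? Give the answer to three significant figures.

VSWR ≈ 3.61

βl = 2π × 0.0608 = 21.9°
tan(βl) = 0.402
Z_in = Z_0·(Z_L + jZ_0·tanβl)/(Z_0 + jZ_L·tanβl) = 21.9 + j16.7 Ω
Γ_s = (Z_in − Z_s)/(Z_in + Z_s) = (-53.1 + j16.7)/(96.9 + j16.7), |Γ_s| = 0.566
VSWR = (1 + |Γ_s|)/(1 − |Γ_s|)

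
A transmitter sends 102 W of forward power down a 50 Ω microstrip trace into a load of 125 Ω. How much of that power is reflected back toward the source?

P_reflected ≈ 18.7 W

Γ = (125 − 50)/(125 + 50) = 0.429
|Γ|² = 0.184
P_refl = |Γ|²·P_inc = 18.7 W, P_del = (1 − |Γ|²)·P_inc = 83.3 W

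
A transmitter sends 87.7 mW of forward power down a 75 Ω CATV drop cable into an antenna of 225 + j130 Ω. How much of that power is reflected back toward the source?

|Γ| = |(150 + j130)/(300 + j130)| = 0.607
|Γ|² = 0.369
P_refl = |Γ|²·P_inc = 32.3 mW, P_del = (1 − |Γ|²)·P_inc = 55.4 mW

P_reflected ≈ 32.3 mW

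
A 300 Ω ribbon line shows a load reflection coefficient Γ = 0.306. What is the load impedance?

Z_L = Z_0·(1 + Γ)/(1 − Γ) = 300·(1.31)/(0.694)

Z_L ≈ 565 Ω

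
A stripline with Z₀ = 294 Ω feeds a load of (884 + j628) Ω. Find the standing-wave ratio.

VSWR ≈ 4.64

Γ = (Z_L − Z_0)/(Z_L + Z_0) = (590 + j628)/(1178 + j628)
|Γ| = 862/1330 = 0.645
VSWR = (1 + |Γ|)/(1 − |Γ|) = 1.65/0.355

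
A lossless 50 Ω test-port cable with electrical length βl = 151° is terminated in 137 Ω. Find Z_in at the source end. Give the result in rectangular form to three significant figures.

Z_in ≈ 54.2 + j54.5 Ω

tan(βl) = tan(151°) = -0.554
Z_in = Z_0·(Z_L + jZ_0·tanβl)/(Z_0 + jZ_L·tanβl)
     = 50·(137 − j27.7)/(50 − j75.9)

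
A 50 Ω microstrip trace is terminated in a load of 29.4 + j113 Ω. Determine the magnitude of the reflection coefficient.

|Γ| ≈ 0.832

Γ = (Z_L − Z_0)/(Z_L + Z_0) = (-20.6 + j113)/(79.4 + j113)
|Γ| = 115/138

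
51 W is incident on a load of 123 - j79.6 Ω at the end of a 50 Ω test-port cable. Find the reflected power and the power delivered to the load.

P_reflected ≈ 16.4 W; P_delivered ≈ 34.6 W

|Γ| = |(73 − j79.6)/(173 − j79.6)| = 0.567
|Γ|² = 0.322
P_refl = |Γ|²·P_inc = 16.4 W, P_del = (1 − |Γ|²)·P_inc = 34.6 W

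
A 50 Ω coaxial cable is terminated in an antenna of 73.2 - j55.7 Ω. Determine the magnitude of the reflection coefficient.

Γ = (Z_L − Z_0)/(Z_L + Z_0) = (23.2 − j55.7)/(123.2 − j55.7)
|Γ| = 60.3/135

|Γ| ≈ 0.446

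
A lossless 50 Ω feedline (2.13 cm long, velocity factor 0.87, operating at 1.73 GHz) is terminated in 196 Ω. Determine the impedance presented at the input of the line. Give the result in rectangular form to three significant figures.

λ = v/f = 0.87·c / 1.73 GHz = 0.151 m
βl = 2π·l/λ = 2π × 0.141 = 50.8°
tan(βl) = tan(50.8°) = 1.23
Z_in = Z_0·(Z_L + jZ_0·tanβl)/(Z_0 + jZ_L·tanβl)
     = 50·(196 + j61.4)/(50 + j241)

Z_in ≈ 20.3 − j36.5 Ω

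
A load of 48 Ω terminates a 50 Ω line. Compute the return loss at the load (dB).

RL ≈ 33.8 dB

Γ = (48 − 50)/(48 + 50) = -0.0204
RL = −20·log₁₀|Γ| = −20·log₁₀(0.0204)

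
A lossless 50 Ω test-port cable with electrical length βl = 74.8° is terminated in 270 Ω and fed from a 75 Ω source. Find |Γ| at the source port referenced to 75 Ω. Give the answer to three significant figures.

|Γ| ≈ 0.773

tan(βl) = 3.68
Z_in = Z_0·(Z_L + jZ_0·tanβl)/(Z_0 + jZ_L·tanβl) = 9.92 − j13.1 Ω
Γ_s = (Z_in − Z_s)/(Z_in + Z_s) = (-65.1 − j13.1)/(84.9 − j13.1), |Γ_s| = 0.773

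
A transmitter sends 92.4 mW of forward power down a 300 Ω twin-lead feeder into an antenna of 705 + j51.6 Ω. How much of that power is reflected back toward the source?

P_reflected ≈ 15.2 mW

|Γ| = |(405 + j51.6)/(1005 + j51.6)| = 0.406
|Γ|² = 0.165
P_refl = |Γ|²·P_inc = 15.2 mW, P_del = (1 − |Γ|²)·P_inc = 77.2 mW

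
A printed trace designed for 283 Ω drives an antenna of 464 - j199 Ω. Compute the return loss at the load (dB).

Γ = (181 − j199)/(747 − j199), |Γ| = 0.348
RL = −20·log₁₀|Γ| = −20·log₁₀(0.348)

RL ≈ 9.17 dB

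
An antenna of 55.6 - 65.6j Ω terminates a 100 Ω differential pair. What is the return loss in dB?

RL ≈ 6.57 dB

Γ = (-44.4 − j65.6)/(155.6 − j65.6), |Γ| = 0.469
RL = −20·log₁₀|Γ| = −20·log₁₀(0.469)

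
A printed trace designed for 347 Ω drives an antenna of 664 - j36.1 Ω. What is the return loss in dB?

Γ = (317 − j36.1)/(1011 − j36.1), |Γ| = 0.315
RL = −20·log₁₀|Γ| = −20·log₁₀(0.315)

RL ≈ 10 dB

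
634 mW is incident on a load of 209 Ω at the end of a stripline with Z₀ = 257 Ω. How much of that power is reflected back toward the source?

Γ = (209 − 257)/(209 + 257) = -0.103
|Γ|² = 0.0106
P_refl = |Γ|²·P_inc = 6.73 mW, P_del = (1 − |Γ|²)·P_inc = 627 mW

P_reflected ≈ 6.73 mW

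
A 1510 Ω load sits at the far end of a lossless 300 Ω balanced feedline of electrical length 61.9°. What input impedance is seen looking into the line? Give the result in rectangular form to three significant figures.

Z_in ≈ 75.7 − j152 Ω

tan(βl) = tan(61.9°) = 1.87
Z_in = Z_0·(Z_L + jZ_0·tanβl)/(Z_0 + jZ_L·tanβl)
     = 300·(1510 + j562)/(300 + j2830)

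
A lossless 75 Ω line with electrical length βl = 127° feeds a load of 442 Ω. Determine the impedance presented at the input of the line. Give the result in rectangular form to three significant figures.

tan(βl) = tan(127°) = -1.33
Z_in = Z_0·(Z_L + jZ_0·tanβl)/(Z_0 + jZ_L·tanβl)
     = 75·(442 − j99.5)/(75 − j587)

Z_in ≈ 19.6 + j54 Ω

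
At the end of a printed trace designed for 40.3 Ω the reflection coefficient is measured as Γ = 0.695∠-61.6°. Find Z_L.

Z_L = Z_0·(1 + Γ)/(1 − Γ) = 40.3·(1.33 − j0.611)/(0.669 + j0.611)

Z_L ≈ 25.3 − j60 Ω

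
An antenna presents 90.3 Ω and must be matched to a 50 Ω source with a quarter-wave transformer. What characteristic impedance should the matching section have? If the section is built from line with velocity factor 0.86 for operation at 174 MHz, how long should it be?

Z_qwt ≈ 67.2 Ω; length ≈ 37.1 cm

Z_qwt = √(Z_0·R_L) = √(50 × 90.3) = √4515
λ = 0.86·c/f = 1.48 m, so l = λ/4 = 0.371 m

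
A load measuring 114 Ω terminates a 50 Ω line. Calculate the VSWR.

VSWR ≈ 2.28

For a purely resistive load, VSWR = R_L/Z_0 or Z_0/R_L (whichever > 1) = 114/50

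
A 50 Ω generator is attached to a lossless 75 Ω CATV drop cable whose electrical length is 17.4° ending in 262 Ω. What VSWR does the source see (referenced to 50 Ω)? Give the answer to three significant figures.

VSWR ≈ 4.99

tan(βl) = 0.313
Z_in = Z_0·(Z_L + jZ_0·tanβl)/(Z_0 + jZ_L·tanβl) = 131 − j120 Ω
Γ_s = (Z_in − Z_s)/(Z_in + Z_s) = (80.9 − j120)/(181 − j120), |Γ_s| = 0.666
VSWR = (1 + |Γ_s|)/(1 − |Γ_s|)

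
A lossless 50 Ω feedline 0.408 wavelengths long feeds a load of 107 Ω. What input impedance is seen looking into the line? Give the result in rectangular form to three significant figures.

βl = 2π × 0.408 = 147°
tan(βl) = tan(147°) = -0.652
Z_in = Z_0·(Z_L + jZ_0·tanβl)/(Z_0 + jZ_L·tanβl)
     = 50·(107 − j32.6)/(50 − j69.8)

Z_in ≈ 51.7 + j39.6 Ω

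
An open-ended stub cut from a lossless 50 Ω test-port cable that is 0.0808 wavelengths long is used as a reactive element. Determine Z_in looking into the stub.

Z_in ≈ −j89.9 Ω

βl = 2π × 0.0808 = 29.1°
tan(βl) = 0.556
For an open-ended stub, Z_in = −jZ_0·cot(βl) = −jZ_0/tan(βl)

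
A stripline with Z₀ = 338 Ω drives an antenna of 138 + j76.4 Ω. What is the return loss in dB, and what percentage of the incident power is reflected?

Γ = (-200 + j76.4)/(476 + j76.4), |Γ| = 0.444
RL = −20·log₁₀(0.444) = 7.05 dB
P_refl/P_inc = |Γ|² = 0.197

RL ≈ 7.05 dB; 19.7% of incident power reflected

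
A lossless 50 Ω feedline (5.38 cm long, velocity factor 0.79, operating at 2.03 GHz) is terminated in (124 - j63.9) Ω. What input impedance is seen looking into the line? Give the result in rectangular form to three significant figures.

Z_in ≈ 155 + j29.9 Ω

λ = v/f = 0.79·c / 2.03 GHz = 0.117 m
βl = 2π·l/λ = 2π × 0.461 = 166°
tan(βl) = tan(166°) = -0.251
Z_in = Z_0·(Z_L + jZ_0·tanβl)/(Z_0 + jZ_L·tanβl)
     = 50·(124 − j76.5)/(33.9 − j31.2)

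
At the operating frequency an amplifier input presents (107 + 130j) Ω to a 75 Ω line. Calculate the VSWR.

Γ = (Z_L − Z_0)/(Z_L + Z_0) = (32 + j130)/(182 + j130)
|Γ| = 134/224 = 0.599
VSWR = (1 + |Γ|)/(1 − |Γ|) = 1.6/0.401

VSWR ≈ 3.98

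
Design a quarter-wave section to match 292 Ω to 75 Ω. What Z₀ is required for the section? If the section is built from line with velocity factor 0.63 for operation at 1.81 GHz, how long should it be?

Z_qwt ≈ 148 Ω; length ≈ 2.61 cm

Z_qwt = √(Z_0·R_L) = √(75 × 292) = √21900
λ = 0.63·c/f = 0.104 m, so l = λ/4 = 0.0261 m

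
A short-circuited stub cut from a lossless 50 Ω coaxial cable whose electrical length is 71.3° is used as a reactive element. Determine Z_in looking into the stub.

tan(βl) = 2.95
For a short-circuited stub, Z_in = jZ_0·tan(βl)

Z_in ≈ +j148 Ω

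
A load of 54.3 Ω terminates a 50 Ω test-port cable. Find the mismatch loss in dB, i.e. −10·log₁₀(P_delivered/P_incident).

Γ = (54.3 − 50)/(54.3 + 50) = 0.0412
|Γ|² = 0.0017, so P_del/P_inc = 1 − |Γ|² = 0.998
ML = −10·log₁₀(1 − |Γ|²)

mismatch loss ≈ 0.00739 dB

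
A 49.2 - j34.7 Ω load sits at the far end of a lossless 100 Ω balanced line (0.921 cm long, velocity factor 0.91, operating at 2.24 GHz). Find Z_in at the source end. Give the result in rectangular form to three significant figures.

λ = v/f = 0.91·c / 2.24 GHz = 0.122 m
βl = 2π·l/λ = 2π × 0.0756 = 27.2°
tan(βl) = tan(27.2°) = 0.514
Z_in = Z_0·(Z_L + jZ_0·tanβl)/(Z_0 + jZ_L·tanβl)
     = 100·(49.2 + j16.7)/(118 + j25.3)

Z_in ≈ 42.8 + j4.98 Ω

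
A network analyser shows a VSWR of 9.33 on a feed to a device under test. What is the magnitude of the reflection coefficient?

|Γ| ≈ 0.806

|Γ| = (S − 1)/(S + 1) = (9.33 − 1)/(9.33 + 1) = 8.33/10.3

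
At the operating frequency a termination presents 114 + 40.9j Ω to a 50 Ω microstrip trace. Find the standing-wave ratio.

Γ = (Z_L − Z_0)/(Z_L + Z_0) = (64 + j40.9)/(164 + j40.9)
|Γ| = 76/169 = 0.449
VSWR = (1 + |Γ|)/(1 − |Γ|) = 1.45/0.551

VSWR ≈ 2.63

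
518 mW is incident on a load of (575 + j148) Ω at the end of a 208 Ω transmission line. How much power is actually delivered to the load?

P_delivered ≈ 390 mW

|Γ| = |(367 + j148)/(783 + j148)| = 0.497
|Γ|² = 0.247
P_refl = |Γ|²·P_inc = 128 mW, P_del = (1 − |Γ|²)·P_inc = 390 mW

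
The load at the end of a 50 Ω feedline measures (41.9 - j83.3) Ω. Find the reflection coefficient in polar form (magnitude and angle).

Γ ≈ 0.675 ∠ -53.4°

Γ = (Z_L − Z_0)/(Z_L + Z_0) = (-8.1 − j83.3)/(91.9 − j83.3)
|Γ| = 83.7/124 = 0.675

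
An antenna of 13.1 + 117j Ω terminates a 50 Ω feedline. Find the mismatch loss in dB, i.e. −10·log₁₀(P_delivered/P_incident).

mismatch loss ≈ 8.29 dB

Γ = (-36.9 + j117)/(63.1 + j117), |Γ| = 0.923
|Γ|² = 0.852, so P_del/P_inc = 1 − |Γ|² = 0.148
ML = −10·log₁₀(1 − |Γ|²)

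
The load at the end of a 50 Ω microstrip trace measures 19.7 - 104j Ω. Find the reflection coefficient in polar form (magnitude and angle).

Γ = (Z_L − Z_0)/(Z_L + Z_0) = (-30.3 − j104)/(69.7 − j104)
|Γ| = 108/125 = 0.865

Γ ≈ 0.865 ∠ -50.1°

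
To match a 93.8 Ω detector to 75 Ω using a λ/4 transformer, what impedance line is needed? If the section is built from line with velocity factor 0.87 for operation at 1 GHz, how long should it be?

Z_qwt ≈ 83.9 Ω; length ≈ 6.53 cm

Z_qwt = √(Z_0·R_L) = √(75 × 93.8) = √7035
λ = 0.87·c/f = 0.261 m, so l = λ/4 = 0.0653 m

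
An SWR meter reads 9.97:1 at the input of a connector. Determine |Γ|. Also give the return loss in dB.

|Γ| ≈ 0.818; return loss ≈ 1.75 dB

|Γ| = (S − 1)/(S + 1) = (9.97 − 1)/(9.97 + 1) = 8.97/11
RL = −20·log₁₀|Γ| = −20·log₁₀(0.818)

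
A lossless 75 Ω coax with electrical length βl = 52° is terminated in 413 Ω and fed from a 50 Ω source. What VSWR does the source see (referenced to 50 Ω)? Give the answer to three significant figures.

VSWR ≈ 5.44

tan(βl) = 1.28
Z_in = Z_0·(Z_L + jZ_0·tanβl)/(Z_0 + jZ_L·tanβl) = 21.5 − j55.5 Ω
Γ_s = (Z_in − Z_s)/(Z_in + Z_s) = (-28.5 − j55.5)/(71.5 − j55.5), |Γ_s| = 0.69
VSWR = (1 + |Γ_s|)/(1 − |Γ_s|)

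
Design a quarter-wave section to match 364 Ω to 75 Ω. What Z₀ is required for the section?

Z_qwt = √(Z_0·R_L) = √(75 × 364) = √27300

Z_qwt ≈ 165 Ω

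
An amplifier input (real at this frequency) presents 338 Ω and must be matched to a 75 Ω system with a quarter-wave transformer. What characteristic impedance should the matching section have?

Z_qwt ≈ 159 Ω

Z_qwt = √(Z_0·R_L) = √(75 × 338) = √25350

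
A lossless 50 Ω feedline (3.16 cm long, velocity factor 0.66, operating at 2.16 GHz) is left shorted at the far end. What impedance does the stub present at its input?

Z_in ≈ −j73.8 Ω

λ = v/f = 0.66·c / 2.16 GHz = 0.0917 m
βl = 2π·l/λ = 2π × 0.345 = 124°
tan(βl) = -1.48
For a shorted stub, Z_in = jZ_0·tan(βl)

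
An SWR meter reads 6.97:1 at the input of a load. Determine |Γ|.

|Γ| ≈ 0.749

|Γ| = (S − 1)/(S + 1) = (6.97 − 1)/(6.97 + 1) = 5.97/7.97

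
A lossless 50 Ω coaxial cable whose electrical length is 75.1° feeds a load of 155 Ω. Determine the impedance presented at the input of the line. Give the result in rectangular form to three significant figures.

Z_in ≈ 17.1 − j11.8 Ω

tan(βl) = tan(75.1°) = 3.76
Z_in = Z_0·(Z_L + jZ_0·tanβl)/(Z_0 + jZ_L·tanβl)
     = 50·(155 + j188)/(50 + j583)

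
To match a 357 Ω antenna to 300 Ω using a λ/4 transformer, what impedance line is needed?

Z_qwt = √(Z_0·R_L) = √(300 × 357) = √107100

Z_qwt ≈ 327 Ω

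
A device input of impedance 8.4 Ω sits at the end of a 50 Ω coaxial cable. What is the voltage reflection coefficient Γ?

Γ = -0.712

Γ = (Z_L − Z_0)/(Z_L + Z_0) = (8.4 − 50)/(8.4 + 50) = -41.6/58.4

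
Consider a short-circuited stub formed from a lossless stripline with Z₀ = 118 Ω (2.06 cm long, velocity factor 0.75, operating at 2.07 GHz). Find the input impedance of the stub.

λ = v/f = 0.75·c / 2.07 GHz = 0.109 m
βl = 2π·l/λ = 2π × 0.19 = 68.2°
tan(βl) = 2.5
For a short-circuited stub, Z_in = jZ_0·tan(βl)

Z_in ≈ +j295 Ω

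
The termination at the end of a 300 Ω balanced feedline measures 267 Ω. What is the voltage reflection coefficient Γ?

Γ = -0.0582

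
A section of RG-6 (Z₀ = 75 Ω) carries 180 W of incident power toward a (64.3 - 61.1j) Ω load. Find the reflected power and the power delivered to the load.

|Γ| = |(-10.7 − j61.1)/(139.3 − j61.1)| = 0.408
|Γ|² = 0.166
P_refl = |Γ|²·P_inc = 29.9 W, P_del = (1 − |Γ|²)·P_inc = 150 W

P_reflected ≈ 29.9 W; P_delivered ≈ 150 W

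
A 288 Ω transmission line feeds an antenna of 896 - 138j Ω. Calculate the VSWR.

Γ = (Z_L − Z_0)/(Z_L + Z_0) = (608 − j138)/(1184 − j138)
|Γ| = 623/1190 = 0.523
VSWR = (1 + |Γ|)/(1 − |Γ|) = 1.52/0.477

VSWR ≈ 3.19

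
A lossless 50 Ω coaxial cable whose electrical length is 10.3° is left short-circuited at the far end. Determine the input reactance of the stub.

X_in ≈ 9.09 Ω (inductive)

tan(βl) = 0.182
For a short-circuited stub, Z_in = jZ_0·tan(βl)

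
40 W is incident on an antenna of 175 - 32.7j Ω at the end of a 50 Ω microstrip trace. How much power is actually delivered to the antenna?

|Γ| = |(125 − j32.7)/(225 − j32.7)| = 0.568
|Γ|² = 0.323
P_refl = |Γ|²·P_inc = 12.9 W, P_del = (1 − |Γ|²)·P_inc = 27.1 W

P_delivered ≈ 27.1 W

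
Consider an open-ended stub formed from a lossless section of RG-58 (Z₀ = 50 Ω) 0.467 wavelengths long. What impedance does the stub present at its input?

βl = 2π × 0.467 = 168°
tan(βl) = -0.21
For an open-ended stub, Z_in = −jZ_0·cot(βl) = −jZ_0/tan(βl)

Z_in ≈ +j238 Ω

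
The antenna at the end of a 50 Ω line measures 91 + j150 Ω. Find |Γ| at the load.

Γ = (Z_L − Z_0)/(Z_L + Z_0) = (41 + j150)/(141 + j150)
|Γ| = 156/206

|Γ| ≈ 0.755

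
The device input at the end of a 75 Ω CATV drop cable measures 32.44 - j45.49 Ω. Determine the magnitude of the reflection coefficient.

Γ = (Z_L − Z_0)/(Z_L + Z_0) = (-42.56 − j45.49)/(107.4 − j45.49)
|Γ| = 62.3/117

|Γ| ≈ 0.534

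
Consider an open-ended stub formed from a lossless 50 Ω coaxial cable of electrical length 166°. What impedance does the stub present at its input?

Z_in ≈ +j201 Ω

tan(βl) = -0.249
For an open-ended stub, Z_in = −jZ_0·cot(βl) = −jZ_0/tan(βl)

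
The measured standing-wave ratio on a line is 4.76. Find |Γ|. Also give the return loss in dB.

|Γ| = (S − 1)/(S + 1) = (4.76 − 1)/(4.76 + 1) = 3.76/5.76
RL = −20·log₁₀|Γ| = −20·log₁₀(0.653)

|Γ| ≈ 0.653; return loss ≈ 3.7 dB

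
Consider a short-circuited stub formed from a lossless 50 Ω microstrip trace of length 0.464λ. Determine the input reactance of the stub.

X_in ≈ -11.5 Ω (capacitive)

βl = 2π × 0.464 = 167°
tan(βl) = -0.23
For a short-circuited stub, Z_in = jZ_0·tan(βl)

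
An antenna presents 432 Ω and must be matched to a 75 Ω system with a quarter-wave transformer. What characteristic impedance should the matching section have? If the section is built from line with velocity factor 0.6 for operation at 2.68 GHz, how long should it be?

Z_qwt = √(Z_0·R_L) = √(75 × 432) = √32400
λ = 0.6·c/f = 0.0672 m, so l = λ/4 = 0.0168 m

Z_qwt ≈ 180 Ω; length ≈ 1.68 cm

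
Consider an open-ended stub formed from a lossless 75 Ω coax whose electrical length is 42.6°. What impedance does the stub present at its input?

tan(βl) = 0.92
For an open-ended stub, Z_in = −jZ_0·cot(βl) = −jZ_0/tan(βl)

Z_in ≈ −j81.6 Ω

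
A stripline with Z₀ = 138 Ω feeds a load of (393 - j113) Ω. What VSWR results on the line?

VSWR ≈ 3.11

Γ = (Z_L − Z_0)/(Z_L + Z_0) = (255 − j113)/(531 − j113)
|Γ| = 279/543 = 0.514
VSWR = (1 + |Γ|)/(1 − |Γ|) = 1.51/0.486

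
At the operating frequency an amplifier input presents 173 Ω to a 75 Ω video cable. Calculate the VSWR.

Γ = (173 − 75)/(173 + 75) = 0.395
VSWR = (1 + 0.395)/(1 − 0.395)

VSWR ≈ 2.31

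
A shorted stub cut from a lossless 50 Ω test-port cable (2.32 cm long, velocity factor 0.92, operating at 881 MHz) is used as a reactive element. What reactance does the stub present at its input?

X_in ≈ 25.1 Ω (inductive)

λ = v/f = 0.92·c / 881 MHz = 0.313 m
βl = 2π·l/λ = 2π × 0.0741 = 26.7°
tan(βl) = 0.502
For a shorted stub, Z_in = jZ_0·tan(βl)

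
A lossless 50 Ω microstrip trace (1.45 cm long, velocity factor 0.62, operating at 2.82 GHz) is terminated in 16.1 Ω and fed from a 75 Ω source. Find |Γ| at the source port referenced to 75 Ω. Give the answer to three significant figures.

λ = v/f = 0.62·c / 2.82 GHz = 0.066 m
βl = 2π·l/λ = 2π × 0.22 = 79.1°
tan(βl) = 5.21
Z_in = Z_0·(Z_L + jZ_0·tanβl)/(Z_0 + jZ_L·tanβl) = 119 + j61.2 Ω
Γ_s = (Z_in − Z_s)/(Z_in + Z_s) = (43.8 + j61.2)/(194 + j61.2), |Γ_s| = 0.37

|Γ| ≈ 0.37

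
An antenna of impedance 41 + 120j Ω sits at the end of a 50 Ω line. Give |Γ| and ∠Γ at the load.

Γ = (Z_L − Z_0)/(Z_L + Z_0) = (-9 + j120)/(91 + j120)
|Γ| = 120/151 = 0.799

Γ ≈ 0.799 ∠ 41.5°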